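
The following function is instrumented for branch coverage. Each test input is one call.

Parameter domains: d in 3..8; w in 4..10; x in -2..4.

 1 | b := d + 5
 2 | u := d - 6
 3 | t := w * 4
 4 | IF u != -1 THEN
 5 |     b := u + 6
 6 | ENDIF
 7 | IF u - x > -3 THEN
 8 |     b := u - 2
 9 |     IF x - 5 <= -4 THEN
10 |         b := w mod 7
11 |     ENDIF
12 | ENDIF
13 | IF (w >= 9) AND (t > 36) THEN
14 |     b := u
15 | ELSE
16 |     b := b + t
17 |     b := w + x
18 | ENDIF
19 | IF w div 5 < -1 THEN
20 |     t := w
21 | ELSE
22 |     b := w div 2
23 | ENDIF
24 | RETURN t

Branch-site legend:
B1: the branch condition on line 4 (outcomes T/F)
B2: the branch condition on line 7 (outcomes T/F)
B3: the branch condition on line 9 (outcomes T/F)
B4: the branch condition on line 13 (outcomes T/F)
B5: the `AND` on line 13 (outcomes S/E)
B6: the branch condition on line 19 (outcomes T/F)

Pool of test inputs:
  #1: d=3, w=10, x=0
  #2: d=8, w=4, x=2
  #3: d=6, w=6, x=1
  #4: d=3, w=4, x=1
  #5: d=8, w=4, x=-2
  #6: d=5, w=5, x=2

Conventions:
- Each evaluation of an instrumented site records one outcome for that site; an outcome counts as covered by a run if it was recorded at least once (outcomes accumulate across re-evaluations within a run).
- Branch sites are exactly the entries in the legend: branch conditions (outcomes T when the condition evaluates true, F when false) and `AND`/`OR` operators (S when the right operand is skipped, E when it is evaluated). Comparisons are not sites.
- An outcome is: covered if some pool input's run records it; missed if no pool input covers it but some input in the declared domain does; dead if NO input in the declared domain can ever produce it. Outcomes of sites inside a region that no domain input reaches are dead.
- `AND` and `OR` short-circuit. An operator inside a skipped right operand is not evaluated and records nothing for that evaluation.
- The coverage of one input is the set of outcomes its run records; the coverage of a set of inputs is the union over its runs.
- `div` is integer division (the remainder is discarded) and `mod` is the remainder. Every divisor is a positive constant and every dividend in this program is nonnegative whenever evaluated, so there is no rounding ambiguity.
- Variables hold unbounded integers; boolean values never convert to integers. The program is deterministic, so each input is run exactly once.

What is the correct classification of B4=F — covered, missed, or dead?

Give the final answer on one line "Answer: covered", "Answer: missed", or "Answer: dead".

B4=F is recorded by pool input(s) 2, 3, 4, 5, 6 -> covered

Answer: covered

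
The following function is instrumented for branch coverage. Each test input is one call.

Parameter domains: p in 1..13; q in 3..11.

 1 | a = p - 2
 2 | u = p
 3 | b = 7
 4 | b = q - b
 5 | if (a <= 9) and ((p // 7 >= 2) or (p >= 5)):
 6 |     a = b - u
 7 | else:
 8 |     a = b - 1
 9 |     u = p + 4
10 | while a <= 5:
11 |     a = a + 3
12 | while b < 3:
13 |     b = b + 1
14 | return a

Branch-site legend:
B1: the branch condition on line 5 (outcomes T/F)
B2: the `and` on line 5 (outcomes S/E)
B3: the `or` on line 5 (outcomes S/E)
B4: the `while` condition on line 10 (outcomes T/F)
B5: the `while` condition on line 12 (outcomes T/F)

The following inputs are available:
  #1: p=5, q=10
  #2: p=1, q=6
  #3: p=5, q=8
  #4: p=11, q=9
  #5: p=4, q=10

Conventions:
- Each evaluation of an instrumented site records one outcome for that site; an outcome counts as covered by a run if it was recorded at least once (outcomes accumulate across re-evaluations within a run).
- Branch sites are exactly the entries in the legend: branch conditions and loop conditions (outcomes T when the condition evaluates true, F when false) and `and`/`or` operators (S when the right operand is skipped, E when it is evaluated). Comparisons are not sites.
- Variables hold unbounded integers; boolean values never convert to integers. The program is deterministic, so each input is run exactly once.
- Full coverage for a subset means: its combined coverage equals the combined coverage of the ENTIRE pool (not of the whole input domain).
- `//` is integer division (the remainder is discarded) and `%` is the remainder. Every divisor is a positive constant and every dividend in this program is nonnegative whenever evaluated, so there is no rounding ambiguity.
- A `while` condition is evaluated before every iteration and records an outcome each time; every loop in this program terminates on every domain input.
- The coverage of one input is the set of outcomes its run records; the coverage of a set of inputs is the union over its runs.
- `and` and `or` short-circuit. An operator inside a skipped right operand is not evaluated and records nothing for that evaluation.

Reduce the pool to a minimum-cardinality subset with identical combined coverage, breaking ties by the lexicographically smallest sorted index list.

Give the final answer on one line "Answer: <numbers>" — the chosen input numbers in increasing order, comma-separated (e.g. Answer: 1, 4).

input #1 (p=5, q=10): events B2->E, B3->E, B1->T, B4->T, B4->T, B4->T, B4->F, B5->F; covers B1=T, B2=E, B3=E, B4=T, B4=F, B5=F
input #2 (p=1, q=6): events B2->E, B3->E, B1->F, B4->T, B4->T, B4->T, B4->F, B5->T, B5->T, B5->T, B5->T, B5->F; covers B1=F, B2=E, B3=E, B4=T, B4=F, B5=T, B5=F
input #3 (p=5, q=8): events B2->E, B3->E, B1->T, B4->T, B4->T, B4->T, B4->T, B4->F, B5->T, B5->T, B5->F; covers B1=T, B2=E, B3=E, B4=T, B4=F, B5=T, B5=F
input #4 (p=11, q=9): events B2->E, B3->E, B1->T, B4->T, B4->T, B4->T, B4->T, B4->T, B4->F, B5->T, B5->F; covers B1=T, B2=E, B3=E, B4=T, B4=F, B5=T, B5=F
input #5 (p=4, q=10): events B2->E, B3->E, B1->F, B4->T, B4->T, B4->F, B5->F; covers B1=F, B2=E, B3=E, B4=T, B4=F, B5=F
together the pool reaches 8 outcomes: B1=T, B1=F, B2=E, B3=E, B4=T, B4=F, B5=T, B5=F
every size-1 subset falls short of the 8 outcomes (best: 7/8)
size 2: inputs {1, 2} cover all 8 outcomes, and no lexicographically smaller subset of this size does

Answer: 1, 2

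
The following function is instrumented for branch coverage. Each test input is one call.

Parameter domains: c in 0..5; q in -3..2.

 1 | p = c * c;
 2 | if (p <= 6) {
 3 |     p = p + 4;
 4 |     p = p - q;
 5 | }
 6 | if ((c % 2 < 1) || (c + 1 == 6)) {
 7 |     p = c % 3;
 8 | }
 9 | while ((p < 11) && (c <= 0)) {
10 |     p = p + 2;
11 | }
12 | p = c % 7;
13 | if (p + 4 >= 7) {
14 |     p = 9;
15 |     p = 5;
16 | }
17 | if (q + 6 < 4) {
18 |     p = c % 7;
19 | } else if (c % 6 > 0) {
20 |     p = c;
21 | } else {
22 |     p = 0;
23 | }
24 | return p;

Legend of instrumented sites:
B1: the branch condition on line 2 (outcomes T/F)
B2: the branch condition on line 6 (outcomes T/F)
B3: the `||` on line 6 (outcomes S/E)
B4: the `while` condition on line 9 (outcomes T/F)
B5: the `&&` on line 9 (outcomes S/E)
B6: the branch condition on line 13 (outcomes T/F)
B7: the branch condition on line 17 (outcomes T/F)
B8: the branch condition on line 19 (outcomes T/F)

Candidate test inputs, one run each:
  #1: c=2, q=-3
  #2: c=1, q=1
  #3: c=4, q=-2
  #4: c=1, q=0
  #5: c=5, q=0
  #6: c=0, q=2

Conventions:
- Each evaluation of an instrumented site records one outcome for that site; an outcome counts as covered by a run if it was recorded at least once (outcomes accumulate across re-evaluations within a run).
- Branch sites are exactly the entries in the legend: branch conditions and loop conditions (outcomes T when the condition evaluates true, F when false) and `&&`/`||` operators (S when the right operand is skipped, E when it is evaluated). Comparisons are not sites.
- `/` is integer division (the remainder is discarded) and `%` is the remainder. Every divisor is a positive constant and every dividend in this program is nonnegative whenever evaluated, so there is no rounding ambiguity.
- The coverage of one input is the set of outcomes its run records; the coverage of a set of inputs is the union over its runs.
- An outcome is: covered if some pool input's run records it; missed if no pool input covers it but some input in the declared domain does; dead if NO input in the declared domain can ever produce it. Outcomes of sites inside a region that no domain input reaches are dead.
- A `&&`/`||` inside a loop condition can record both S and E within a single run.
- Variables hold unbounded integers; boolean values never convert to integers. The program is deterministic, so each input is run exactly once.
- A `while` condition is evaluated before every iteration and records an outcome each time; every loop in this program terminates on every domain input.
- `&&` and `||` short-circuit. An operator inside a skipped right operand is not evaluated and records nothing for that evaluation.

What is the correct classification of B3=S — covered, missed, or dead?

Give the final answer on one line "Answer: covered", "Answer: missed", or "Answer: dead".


B3=S is recorded by pool input(s) 1, 3, 6 -> covered
Answer: covered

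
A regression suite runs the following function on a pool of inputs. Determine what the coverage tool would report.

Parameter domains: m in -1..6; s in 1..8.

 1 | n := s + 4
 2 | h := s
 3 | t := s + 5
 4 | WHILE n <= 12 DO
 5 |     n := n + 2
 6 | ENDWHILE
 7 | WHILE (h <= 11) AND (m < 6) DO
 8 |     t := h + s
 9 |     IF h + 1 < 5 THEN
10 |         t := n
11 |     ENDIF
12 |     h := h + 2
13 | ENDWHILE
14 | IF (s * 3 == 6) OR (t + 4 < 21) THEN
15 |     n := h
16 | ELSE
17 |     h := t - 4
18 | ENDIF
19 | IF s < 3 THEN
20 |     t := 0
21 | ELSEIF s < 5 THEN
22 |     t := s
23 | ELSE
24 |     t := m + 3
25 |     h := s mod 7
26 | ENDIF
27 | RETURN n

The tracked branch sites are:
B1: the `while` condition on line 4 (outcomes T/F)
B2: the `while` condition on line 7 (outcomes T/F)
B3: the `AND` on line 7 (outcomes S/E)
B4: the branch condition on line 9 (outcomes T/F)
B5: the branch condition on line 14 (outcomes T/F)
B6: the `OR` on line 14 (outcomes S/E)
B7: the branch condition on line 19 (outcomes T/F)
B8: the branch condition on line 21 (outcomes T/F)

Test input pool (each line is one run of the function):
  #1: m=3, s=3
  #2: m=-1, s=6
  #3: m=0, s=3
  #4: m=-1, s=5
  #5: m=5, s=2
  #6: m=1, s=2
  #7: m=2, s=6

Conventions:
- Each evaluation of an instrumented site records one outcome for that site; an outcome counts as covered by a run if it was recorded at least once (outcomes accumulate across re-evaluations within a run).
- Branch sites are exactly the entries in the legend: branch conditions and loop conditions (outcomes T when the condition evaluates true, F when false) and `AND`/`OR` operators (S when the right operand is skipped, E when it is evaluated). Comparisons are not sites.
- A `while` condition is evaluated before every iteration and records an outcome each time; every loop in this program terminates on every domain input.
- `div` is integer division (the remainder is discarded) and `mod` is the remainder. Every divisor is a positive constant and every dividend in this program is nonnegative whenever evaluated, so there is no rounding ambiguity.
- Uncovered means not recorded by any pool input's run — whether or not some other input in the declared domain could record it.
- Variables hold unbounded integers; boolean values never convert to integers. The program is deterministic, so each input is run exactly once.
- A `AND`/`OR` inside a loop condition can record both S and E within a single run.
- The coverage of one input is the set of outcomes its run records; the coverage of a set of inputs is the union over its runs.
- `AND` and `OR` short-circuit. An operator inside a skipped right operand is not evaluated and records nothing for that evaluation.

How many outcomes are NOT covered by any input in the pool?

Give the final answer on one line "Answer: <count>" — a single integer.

input #1 (m=3, s=3): covers B1=T, B1=F, B2=T, B2=F, B3=S, B3=E, B4=T, B4=F, B5=T, B6=E, B7=F, B8=T
input #2 (m=-1, s=6): covers B1=T, B1=F, B2=T, B2=F, B3=S, B3=E, B4=F, B5=T, B6=E, B7=F, B8=F
input #3 (m=0, s=3): covers B1=T, B1=F, B2=T, B2=F, B3=S, B3=E, B4=T, B4=F, B5=T, B6=E, B7=F, B8=T
input #4 (m=-1, s=5): covers B1=T, B1=F, B2=T, B2=F, B3=S, B3=E, B4=F, B5=T, B6=E, B7=F, B8=F
input #5 (m=5, s=2): covers B1=T, B1=F, B2=T, B2=F, B3=S, B3=E, B4=T, B4=F, B5=T, B6=S, B7=T
input #6 (m=1, s=2): covers B1=T, B1=F, B2=T, B2=F, B3=S, B3=E, B4=T, B4=F, B5=T, B6=S, B7=T
input #7 (m=2, s=6): covers B1=T, B1=F, B2=T, B2=F, B3=S, B3=E, B4=F, B5=T, B6=E, B7=F, B8=F
union over the pool: B1=T, B1=F, B2=T, B2=F, B3=S, B3=E, B4=T, B4=F, B5=T, B6=S, B6=E, B7=T, B7=F, B8=T, B8=F
uncovered (1 of 16): B5=F

Answer: 1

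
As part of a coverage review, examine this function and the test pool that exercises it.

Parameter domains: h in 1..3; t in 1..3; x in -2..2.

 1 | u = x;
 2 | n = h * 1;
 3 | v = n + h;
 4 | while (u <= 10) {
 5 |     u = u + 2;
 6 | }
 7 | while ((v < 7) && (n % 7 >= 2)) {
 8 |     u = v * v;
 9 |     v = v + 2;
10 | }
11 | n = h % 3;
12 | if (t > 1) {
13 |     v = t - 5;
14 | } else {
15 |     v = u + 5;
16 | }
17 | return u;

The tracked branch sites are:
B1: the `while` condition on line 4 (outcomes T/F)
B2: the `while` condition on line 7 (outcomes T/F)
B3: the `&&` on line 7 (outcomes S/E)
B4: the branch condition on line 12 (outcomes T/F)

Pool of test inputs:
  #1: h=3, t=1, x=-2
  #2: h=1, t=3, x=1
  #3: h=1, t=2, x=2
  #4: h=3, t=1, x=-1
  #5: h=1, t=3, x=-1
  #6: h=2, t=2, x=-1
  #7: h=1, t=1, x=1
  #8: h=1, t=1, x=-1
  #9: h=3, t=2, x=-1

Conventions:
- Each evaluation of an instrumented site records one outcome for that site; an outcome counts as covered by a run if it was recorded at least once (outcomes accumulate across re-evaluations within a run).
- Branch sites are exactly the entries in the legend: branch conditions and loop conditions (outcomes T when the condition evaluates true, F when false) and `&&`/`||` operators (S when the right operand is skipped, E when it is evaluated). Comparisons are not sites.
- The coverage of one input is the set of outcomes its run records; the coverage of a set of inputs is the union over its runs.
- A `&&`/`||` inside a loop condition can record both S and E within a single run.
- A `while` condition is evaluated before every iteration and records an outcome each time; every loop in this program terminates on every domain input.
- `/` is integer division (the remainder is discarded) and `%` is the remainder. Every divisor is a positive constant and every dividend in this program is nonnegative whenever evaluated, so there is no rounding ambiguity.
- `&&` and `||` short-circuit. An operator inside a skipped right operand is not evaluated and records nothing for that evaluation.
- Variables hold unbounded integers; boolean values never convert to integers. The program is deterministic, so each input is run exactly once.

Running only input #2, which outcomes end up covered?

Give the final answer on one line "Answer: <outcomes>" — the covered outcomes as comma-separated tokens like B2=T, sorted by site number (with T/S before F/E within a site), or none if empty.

Running input #2 (h=1, t=3, x=1), event by event:
  B1->T, B1->T, B1->T, B1->T, B1->T, B1->F, B3->E, B2->F, B4->T
deduplicating events, the covered set is: B1=T, B1=F, B2=F, B3=E, B4=T

Answer: B1=T, B1=F, B2=F, B3=E, B4=T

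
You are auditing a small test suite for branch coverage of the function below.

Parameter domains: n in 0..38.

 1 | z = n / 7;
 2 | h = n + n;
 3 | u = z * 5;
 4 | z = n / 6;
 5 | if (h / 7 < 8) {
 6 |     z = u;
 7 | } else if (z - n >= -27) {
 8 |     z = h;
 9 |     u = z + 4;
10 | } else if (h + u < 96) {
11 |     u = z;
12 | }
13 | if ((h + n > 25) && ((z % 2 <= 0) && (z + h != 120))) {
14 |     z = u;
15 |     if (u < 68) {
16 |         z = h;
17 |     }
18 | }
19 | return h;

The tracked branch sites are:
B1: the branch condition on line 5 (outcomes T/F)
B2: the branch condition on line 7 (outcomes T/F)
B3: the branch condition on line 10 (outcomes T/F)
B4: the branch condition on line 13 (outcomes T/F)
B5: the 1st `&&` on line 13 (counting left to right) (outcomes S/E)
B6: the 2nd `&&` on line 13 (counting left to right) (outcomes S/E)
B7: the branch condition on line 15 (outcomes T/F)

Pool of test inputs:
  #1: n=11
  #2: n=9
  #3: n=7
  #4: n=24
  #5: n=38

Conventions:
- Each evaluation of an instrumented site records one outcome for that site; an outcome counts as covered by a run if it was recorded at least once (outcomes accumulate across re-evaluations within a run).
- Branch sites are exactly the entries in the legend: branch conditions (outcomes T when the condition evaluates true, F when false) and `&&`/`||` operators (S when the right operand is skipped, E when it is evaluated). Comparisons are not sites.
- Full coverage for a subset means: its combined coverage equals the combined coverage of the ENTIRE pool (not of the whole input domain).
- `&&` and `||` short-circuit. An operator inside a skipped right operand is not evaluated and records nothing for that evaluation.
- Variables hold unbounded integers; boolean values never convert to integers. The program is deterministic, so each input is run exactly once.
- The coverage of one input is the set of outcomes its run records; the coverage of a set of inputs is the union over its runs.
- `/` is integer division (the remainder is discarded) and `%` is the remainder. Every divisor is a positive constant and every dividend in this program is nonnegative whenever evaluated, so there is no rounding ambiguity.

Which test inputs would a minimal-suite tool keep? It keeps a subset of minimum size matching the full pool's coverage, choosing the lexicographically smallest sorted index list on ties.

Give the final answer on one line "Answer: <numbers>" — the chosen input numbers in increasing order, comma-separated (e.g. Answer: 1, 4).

input #1, n=11: outcomes B1=T, B4=F, B5=E, B6=S
input #2, n=9: outcomes B1=T, B4=F, B5=E, B6=S
input #3, n=7: outcomes B1=T, B4=F, B5=S
input #4, n=24: outcomes B1=T, B4=F, B5=E, B6=S
input #5, n=38: outcomes B1=F, B2=F, B3=F, B4=T, B5=E, B6=E, B7=T
pool-wide coverage (11 outcomes): B1=T, B1=F, B2=F, B3=F, B4=T, B4=F, B5=S, B5=E, B6=S, B6=E, B7=T
size 1 is not enough: best union over all size-1 subsets is 7/11
size 2 is not enough: best union over all size-2 subsets is 10/11
at size 3, {1, 3, 5} reaches all 11 outcomes; every lexicographically earlier size-3 subset fails

Answer: 1, 3, 5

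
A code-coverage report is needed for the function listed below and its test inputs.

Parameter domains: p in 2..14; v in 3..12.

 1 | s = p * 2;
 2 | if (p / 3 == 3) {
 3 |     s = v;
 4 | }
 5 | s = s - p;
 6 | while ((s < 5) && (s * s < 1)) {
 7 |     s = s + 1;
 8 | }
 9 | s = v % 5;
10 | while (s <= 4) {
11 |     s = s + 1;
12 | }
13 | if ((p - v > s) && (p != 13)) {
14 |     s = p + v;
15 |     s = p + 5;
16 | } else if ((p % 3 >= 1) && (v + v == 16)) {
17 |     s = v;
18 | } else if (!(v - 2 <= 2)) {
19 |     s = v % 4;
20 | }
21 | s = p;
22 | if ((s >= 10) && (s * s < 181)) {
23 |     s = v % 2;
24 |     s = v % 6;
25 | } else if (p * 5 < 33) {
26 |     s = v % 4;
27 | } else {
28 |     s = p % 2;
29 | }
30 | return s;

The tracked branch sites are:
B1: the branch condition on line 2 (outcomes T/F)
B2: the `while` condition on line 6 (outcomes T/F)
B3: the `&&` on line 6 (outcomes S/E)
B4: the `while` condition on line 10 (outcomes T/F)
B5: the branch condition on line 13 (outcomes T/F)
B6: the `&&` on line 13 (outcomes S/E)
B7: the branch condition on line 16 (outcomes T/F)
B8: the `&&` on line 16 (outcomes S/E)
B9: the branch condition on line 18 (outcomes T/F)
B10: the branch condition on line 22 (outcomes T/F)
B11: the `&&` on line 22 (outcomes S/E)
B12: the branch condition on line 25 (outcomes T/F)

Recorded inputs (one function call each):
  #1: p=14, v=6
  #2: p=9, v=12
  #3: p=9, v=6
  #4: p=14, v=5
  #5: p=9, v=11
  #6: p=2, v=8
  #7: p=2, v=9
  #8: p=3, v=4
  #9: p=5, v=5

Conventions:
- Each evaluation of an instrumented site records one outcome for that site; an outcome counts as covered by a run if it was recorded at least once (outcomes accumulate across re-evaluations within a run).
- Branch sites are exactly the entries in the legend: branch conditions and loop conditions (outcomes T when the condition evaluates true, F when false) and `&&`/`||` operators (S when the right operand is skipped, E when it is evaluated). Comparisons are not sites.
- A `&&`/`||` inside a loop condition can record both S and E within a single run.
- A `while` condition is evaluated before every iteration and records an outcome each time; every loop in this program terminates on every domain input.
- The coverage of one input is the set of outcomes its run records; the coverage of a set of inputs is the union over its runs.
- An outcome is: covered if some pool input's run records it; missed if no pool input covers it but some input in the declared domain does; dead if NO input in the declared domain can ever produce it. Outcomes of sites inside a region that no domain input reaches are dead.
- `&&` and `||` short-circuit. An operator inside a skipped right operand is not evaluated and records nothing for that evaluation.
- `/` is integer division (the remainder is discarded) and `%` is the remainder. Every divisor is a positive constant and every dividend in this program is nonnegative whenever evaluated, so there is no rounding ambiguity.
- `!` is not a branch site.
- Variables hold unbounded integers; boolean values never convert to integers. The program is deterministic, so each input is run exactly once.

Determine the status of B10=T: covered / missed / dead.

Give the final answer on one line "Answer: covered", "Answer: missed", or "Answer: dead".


no pool input records B10=T
but domain input (p=10, v=3) does record it -> reachable, so missed
Answer: missed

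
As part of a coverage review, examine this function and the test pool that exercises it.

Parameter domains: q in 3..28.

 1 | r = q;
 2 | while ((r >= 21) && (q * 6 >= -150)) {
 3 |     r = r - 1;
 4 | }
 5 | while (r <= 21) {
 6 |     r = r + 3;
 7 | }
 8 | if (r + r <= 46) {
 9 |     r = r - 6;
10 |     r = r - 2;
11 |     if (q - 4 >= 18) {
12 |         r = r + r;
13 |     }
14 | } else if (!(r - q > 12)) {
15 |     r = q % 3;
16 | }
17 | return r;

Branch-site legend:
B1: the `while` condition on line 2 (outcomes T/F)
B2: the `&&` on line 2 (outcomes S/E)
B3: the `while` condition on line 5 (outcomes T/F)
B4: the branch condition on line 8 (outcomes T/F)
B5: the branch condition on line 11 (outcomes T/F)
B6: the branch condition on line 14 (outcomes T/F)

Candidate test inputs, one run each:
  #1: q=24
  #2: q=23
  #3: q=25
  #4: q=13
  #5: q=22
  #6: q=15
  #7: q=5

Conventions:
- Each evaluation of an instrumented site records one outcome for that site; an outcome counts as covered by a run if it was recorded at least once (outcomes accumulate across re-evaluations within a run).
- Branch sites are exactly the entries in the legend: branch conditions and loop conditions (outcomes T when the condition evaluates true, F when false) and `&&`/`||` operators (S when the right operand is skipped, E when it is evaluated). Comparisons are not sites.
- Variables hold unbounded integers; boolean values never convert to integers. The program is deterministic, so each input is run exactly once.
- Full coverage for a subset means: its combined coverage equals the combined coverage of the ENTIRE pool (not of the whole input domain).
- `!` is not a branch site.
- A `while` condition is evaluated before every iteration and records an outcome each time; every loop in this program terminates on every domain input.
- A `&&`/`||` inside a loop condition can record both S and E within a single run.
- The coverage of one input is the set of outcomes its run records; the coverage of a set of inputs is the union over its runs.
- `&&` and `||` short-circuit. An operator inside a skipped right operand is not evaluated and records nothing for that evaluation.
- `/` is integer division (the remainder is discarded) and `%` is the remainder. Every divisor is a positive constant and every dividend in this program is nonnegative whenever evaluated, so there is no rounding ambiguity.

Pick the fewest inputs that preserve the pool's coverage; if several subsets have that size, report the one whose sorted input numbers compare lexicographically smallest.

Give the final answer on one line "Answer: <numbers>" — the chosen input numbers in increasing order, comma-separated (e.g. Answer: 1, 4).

input #1, q=24: events B2->E, B1->T, B2->E, B1->T, B2->E, B1->T, B2->E, B1->T, B2->S, B1->F, B3->T, B3->F, B4->T, B5->T; outcomes B1=T, B1=F, B2=S, B2=E, B3=T, B3=F, B4=T, B5=T
input #2, q=23: events B2->E, B1->T, B2->E, B1->T, B2->E, B1->T, B2->S, B1->F, B3->T, B3->F, B4->T, B5->T; outcomes B1=T, B1=F, B2=S, B2=E, B3=T, B3=F, B4=T, B5=T
input #3, q=25: events B2->E, B1->T, B2->E, B1->T, B2->E, B1->T, B2->E, B1->T, B2->E, B1->T, B2->S, B1->F, B3->T, B3->F, ...; outcomes B1=T, B1=F, B2=S, B2=E, B3=T, B3=F, B4=T, B5=T
input #4, q=13: events B2->S, B1->F, B3->T, B3->T, B3->T, B3->F, B4->T, B5->F; outcomes B1=F, B2=S, B3=T, B3=F, B4=T, B5=F
input #5, q=22: events B2->E, B1->T, B2->E, B1->T, B2->S, B1->F, B3->T, B3->F, B4->T, B5->T; outcomes B1=T, B1=F, B2=S, B2=E, B3=T, B3=F, B4=T, B5=T
input #6, q=15: events B2->S, B1->F, B3->T, B3->T, B3->T, B3->F, B4->F, B6->T; outcomes B1=F, B2=S, B3=T, B3=F, B4=F, B6=T
input #7, q=5: events B2->S, B1->F, B3->T, B3->T, B3->T, B3->T, B3->T, B3->T, B3->F, B4->T, B5->F; outcomes B1=F, B2=S, B3=T, B3=F, B4=T, B5=F
union over all inputs: B1=T, B1=F, B2=S, B2=E, B3=T, B3=F, B4=T, B4=F, B5=T, B5=F, B6=T (11 outcomes)
no size-1 subset reaches all 11 outcomes (best union: 8/11)
no size-2 subset reaches all 11 outcomes (best union: 10/11)
size 3: inputs {1, 4, 6} cover all 11 outcomes, and no lexicographically smaller subset of this size does

Answer: 1, 4, 6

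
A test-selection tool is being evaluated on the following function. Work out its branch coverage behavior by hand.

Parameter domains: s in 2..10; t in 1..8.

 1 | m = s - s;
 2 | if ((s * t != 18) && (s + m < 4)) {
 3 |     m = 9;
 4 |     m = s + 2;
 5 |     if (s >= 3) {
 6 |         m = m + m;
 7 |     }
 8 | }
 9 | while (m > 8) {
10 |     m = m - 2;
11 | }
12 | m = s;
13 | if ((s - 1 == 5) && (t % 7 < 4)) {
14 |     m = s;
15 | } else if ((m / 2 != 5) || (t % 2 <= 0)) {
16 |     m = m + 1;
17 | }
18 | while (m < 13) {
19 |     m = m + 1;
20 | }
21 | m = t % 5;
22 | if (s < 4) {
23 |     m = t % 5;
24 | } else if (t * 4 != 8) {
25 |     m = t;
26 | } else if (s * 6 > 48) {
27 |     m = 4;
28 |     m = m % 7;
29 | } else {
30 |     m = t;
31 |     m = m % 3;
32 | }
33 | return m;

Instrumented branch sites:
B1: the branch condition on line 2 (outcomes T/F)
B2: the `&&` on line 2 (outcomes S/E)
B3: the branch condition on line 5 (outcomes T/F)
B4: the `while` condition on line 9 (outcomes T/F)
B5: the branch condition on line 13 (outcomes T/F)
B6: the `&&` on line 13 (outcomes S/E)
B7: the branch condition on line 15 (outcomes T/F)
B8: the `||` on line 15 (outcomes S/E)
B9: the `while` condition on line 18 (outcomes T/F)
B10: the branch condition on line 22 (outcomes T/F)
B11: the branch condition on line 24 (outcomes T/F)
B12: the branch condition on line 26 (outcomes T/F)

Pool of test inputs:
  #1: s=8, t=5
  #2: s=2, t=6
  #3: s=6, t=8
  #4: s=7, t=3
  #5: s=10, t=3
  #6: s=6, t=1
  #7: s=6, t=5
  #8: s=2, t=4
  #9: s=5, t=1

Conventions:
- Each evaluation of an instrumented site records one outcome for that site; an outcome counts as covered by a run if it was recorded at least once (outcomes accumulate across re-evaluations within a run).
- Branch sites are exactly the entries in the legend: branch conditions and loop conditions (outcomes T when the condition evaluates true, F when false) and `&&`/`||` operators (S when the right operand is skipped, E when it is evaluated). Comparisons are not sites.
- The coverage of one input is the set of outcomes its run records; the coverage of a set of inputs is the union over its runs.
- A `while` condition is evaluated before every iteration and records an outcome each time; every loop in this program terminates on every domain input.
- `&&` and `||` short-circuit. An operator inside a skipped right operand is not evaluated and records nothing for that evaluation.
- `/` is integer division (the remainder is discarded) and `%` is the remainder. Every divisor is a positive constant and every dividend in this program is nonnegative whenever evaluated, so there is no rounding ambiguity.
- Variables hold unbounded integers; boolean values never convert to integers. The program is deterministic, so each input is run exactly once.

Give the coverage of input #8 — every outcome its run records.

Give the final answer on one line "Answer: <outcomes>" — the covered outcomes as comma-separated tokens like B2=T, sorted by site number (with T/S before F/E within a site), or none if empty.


Tracing the run of input #8 (s=2, t=4):
  B2->E, B1->T, B3->F, B4->F, B6->S, B5->F, B8->S, B7->T, B9->T, B9->T
  B9->T, B9->T, B9->T, B9->T, B9->T, B9->T, B9->T, B9->T, B9->F, B10->T
as a set, this run covers: B1=T, B2=E, B3=F, B4=F, B5=F, B6=S, B7=T, B8=S, B9=T, B9=F, B10=T
Answer: B1=T, B2=E, B3=F, B4=F, B5=F, B6=S, B7=T, B8=S, B9=T, B9=F, B10=T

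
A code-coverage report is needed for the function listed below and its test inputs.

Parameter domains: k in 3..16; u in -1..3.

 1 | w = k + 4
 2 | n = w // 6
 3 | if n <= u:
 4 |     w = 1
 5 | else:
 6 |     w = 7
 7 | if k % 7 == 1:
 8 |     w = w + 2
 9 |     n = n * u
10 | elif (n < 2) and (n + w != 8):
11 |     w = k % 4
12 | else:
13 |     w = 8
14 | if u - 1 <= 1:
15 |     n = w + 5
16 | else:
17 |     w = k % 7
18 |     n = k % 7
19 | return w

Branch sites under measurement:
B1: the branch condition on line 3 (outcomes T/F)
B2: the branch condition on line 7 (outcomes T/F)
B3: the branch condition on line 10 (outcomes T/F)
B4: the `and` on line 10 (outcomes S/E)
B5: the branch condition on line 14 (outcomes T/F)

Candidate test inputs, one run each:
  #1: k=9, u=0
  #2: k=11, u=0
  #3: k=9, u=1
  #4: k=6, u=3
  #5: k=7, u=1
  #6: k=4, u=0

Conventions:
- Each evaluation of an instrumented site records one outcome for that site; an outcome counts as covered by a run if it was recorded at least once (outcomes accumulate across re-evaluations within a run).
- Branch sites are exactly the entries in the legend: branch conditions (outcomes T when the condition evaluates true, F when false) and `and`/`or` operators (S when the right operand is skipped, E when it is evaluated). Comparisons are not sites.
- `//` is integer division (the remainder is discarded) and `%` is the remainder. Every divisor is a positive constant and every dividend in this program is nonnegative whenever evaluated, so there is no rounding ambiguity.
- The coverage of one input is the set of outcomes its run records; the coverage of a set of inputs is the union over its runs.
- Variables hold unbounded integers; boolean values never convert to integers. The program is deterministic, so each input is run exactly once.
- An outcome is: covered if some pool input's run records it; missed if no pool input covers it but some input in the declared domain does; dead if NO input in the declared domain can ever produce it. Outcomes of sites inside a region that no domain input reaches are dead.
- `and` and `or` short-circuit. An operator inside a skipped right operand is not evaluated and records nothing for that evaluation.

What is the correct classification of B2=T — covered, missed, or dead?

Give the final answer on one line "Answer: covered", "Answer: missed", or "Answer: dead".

no pool input records B2=T
but domain input (k=8, u=-1) does record it -> reachable, so missed

Answer: missed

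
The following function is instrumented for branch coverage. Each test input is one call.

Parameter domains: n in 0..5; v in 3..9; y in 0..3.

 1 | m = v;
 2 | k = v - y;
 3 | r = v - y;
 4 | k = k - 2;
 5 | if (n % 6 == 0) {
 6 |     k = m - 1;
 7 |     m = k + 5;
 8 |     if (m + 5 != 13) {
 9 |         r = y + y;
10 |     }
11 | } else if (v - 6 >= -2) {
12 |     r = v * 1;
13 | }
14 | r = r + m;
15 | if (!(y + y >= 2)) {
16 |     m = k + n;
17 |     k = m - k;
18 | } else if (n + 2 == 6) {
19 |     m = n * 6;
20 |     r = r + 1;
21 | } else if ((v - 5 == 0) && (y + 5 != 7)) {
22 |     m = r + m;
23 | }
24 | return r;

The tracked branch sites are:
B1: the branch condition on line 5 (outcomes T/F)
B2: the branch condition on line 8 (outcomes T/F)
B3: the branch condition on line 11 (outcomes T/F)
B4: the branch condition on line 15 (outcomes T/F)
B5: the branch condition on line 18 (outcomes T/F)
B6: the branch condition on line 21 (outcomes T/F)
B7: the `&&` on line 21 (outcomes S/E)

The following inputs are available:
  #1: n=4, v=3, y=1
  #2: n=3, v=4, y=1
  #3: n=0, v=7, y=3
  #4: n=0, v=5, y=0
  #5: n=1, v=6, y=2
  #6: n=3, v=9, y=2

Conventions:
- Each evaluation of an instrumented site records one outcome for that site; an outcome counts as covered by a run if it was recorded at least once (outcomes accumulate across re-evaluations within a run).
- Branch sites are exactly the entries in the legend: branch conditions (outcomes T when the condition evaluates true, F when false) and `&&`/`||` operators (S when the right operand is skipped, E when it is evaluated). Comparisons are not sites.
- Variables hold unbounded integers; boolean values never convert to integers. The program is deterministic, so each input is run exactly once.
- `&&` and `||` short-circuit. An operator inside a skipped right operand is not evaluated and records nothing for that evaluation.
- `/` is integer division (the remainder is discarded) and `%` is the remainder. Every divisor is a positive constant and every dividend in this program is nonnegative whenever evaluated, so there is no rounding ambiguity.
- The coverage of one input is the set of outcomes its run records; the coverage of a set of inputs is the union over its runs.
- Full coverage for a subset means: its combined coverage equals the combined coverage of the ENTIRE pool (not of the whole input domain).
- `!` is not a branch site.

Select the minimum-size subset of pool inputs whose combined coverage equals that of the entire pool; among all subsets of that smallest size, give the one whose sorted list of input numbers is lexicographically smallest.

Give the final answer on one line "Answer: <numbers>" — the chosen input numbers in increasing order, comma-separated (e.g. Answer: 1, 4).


#1 (n=4, v=3, y=1) -> B1->F, B3->F, B4->F, B5->T; covered: B1=F, B3=F, B4=F, B5=T
#2 (n=3, v=4, y=1) -> B1->F, B3->T, B4->F, B5->F, B7->S, B6->F; covered: B1=F, B3=T, B4=F, B5=F, B6=F, B7=S
#3 (n=0, v=7, y=3) -> B1->T, B2->T, B4->F, B5->F, B7->S, B6->F; covered: B1=T, B2=T, B4=F, B5=F, B6=F, B7=S
#4 (n=0, v=5, y=0) -> B1->T, B2->T, B4->T; covered: B1=T, B2=T, B4=T
#5 (n=1, v=6, y=2) -> B1->F, B3->T, B4->F, B5->F, B7->S, B6->F; covered: B1=F, B3=T, B4=F, B5=F, B6=F, B7=S
#6 (n=3, v=9, y=2) -> B1->F, B3->T, B4->F, B5->F, B7->S, B6->F; covered: B1=F, B3=T, B4=F, B5=F, B6=F, B7=S
union over all inputs: B1=T, B1=F, B2=T, B3=T, B3=F, B4=T, B4=F, B5=T, B5=F, B6=F, B7=S (11 outcomes)
size 1 is not enough: best union over all size-1 subsets is 6/11
size 2 is not enough: best union over all size-2 subsets is 9/11
at size 3, {1, 2, 4} reaches all 11 outcomes; every lexicographically earlier size-3 subset fails
Answer: 1, 2, 4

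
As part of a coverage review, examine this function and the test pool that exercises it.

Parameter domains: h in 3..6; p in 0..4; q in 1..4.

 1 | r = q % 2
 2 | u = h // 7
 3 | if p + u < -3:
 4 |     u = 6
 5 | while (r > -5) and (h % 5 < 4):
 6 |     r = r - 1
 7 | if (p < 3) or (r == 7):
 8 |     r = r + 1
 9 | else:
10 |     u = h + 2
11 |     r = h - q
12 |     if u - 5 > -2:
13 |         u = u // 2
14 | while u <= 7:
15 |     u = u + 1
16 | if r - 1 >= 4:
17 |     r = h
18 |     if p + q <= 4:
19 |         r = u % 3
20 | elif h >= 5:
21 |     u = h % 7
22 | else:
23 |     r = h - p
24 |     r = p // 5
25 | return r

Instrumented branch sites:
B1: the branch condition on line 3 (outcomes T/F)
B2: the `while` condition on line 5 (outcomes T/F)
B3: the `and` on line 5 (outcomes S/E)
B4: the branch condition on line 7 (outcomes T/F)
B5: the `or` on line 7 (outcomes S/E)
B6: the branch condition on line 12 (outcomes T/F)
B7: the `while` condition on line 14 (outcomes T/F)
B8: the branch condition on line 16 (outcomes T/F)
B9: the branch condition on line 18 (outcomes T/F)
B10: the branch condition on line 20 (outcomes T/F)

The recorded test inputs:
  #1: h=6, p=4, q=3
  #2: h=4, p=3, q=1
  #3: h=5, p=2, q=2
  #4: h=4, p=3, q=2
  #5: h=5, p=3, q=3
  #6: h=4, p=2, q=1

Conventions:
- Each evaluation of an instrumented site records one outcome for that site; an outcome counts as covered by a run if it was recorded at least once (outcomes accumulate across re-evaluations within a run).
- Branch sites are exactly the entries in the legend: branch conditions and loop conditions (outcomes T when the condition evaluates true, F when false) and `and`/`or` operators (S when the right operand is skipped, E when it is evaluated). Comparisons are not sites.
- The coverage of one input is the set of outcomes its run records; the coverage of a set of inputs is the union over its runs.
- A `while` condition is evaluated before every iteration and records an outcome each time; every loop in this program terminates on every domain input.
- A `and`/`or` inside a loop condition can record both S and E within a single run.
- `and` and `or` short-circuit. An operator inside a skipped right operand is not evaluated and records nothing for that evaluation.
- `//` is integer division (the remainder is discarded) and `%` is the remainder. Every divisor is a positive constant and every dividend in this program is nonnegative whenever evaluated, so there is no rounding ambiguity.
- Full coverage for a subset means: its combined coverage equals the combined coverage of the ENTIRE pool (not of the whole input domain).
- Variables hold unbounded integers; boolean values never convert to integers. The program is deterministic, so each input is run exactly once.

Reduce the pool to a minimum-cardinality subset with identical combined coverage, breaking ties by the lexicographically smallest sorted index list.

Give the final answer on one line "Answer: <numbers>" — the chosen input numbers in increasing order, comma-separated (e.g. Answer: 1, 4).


input #1, h=6, p=4, q=3: events B1->F, B3->E, B2->T, B3->E, B2->T, B3->E, B2->T, B3->E, B2->T, B3->E, B2->T, B3->E, B2->T, B3->S, ...; outcomes B1=F, B2=T, B2=F, B3=S, B3=E, B4=F, B5=E, B6=T, B7=T, B7=F, B8=F, B10=T
input #2, h=4, p=3, q=1: events B1->F, B3->E, B2->F, B5->E, B4->F, B6->T, B7->T, B7->T, B7->T, B7->T, B7->T, B7->F, B8->F, B10->F; outcomes B1=F, B2=F, B3=E, B4=F, B5=E, B6=T, B7=T, B7=F, B8=F, B10=F
input #3, h=5, p=2, q=2: events B1->F, B3->E, B2->T, B3->E, B2->T, B3->E, B2->T, B3->E, B2->T, B3->E, B2->T, B3->S, B2->F, B5->S, ...; outcomes B1=F, B2=T, B2=F, B3=S, B3=E, B4=T, B5=S, B7=T, B7=F, B8=F, B10=T
input #4, h=4, p=3, q=2: events B1->F, B3->E, B2->F, B5->E, B4->F, B6->T, B7->T, B7->T, B7->T, B7->T, B7->T, B7->F, B8->F, B10->F; outcomes B1=F, B2=F, B3=E, B4=F, B5=E, B6=T, B7=T, B7=F, B8=F, B10=F
input #5, h=5, p=3, q=3: events B1->F, B3->E, B2->T, B3->E, B2->T, B3->E, B2->T, B3->E, B2->T, B3->E, B2->T, B3->E, B2->T, B3->S, ...; outcomes B1=F, B2=T, B2=F, B3=S, B3=E, B4=F, B5=E, B6=T, B7=T, B7=F, B8=F, B10=T
input #6, h=4, p=2, q=1: events B1->F, B3->E, B2->F, B5->S, B4->T, B7->T, B7->T, B7->T, B7->T, B7->T, B7->T, B7->T, B7->T, B7->F, ...; outcomes B1=F, B2=F, B3=E, B4=T, B5=S, B7=T, B7=F, B8=F, B10=F
together the pool reaches 15 outcomes: B1=F, B2=T, B2=F, B3=S, B3=E, B4=T, B4=F, B5=S, B5=E, B6=T, B7=T, B7=F, B8=F, B10=T, B10=F
checked all size-1 subsets: none covers 15 outcomes (max 12/15)
size 2: inputs {1, 6} cover all 15 outcomes, and no lexicographically smaller subset of this size does
Answer: 1, 6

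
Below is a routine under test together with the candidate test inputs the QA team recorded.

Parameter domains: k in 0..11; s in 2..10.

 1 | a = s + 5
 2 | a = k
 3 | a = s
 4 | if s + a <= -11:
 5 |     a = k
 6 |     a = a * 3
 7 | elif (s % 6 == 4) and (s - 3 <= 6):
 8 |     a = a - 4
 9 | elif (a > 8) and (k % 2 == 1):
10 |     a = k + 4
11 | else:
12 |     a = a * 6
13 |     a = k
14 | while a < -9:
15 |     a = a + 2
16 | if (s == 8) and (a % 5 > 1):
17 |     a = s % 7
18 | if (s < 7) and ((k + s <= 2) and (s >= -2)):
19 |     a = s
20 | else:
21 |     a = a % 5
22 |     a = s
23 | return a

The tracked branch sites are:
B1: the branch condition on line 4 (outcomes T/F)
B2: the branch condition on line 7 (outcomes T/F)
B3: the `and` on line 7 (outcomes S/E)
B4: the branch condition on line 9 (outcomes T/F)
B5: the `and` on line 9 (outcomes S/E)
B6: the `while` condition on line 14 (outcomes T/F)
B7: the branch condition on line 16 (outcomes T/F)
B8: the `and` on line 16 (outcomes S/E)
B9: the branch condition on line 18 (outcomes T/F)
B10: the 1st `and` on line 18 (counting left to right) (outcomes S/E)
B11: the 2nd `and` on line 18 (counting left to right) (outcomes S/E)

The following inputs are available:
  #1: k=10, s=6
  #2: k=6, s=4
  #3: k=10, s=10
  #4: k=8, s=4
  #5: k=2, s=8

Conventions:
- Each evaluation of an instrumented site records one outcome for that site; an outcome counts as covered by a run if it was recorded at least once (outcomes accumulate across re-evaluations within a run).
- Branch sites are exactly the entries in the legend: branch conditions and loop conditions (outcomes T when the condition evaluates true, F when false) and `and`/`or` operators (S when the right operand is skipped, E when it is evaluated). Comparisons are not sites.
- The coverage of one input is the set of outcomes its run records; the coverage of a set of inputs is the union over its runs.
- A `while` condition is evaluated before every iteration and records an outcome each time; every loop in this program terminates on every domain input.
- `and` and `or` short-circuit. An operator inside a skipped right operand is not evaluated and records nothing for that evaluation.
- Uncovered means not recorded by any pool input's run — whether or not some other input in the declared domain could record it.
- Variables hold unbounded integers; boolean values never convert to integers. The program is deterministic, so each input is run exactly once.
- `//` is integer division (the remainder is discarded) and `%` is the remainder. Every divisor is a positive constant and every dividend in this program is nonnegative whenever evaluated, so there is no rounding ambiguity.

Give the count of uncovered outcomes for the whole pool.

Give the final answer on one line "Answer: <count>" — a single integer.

input #1, k=10, s=6: outcomes B1=F, B2=F, B3=S, B4=F, B5=S, B6=F, B7=F, B8=S, B9=F, B10=E, B11=S
input #2, k=6, s=4: outcomes B1=F, B2=T, B3=E, B6=F, B7=F, B8=S, B9=F, B10=E, B11=S
input #3, k=10, s=10: outcomes B1=F, B2=F, B3=E, B4=F, B5=E, B6=F, B7=F, B8=S, B9=F, B10=S
input #4, k=8, s=4: outcomes B1=F, B2=T, B3=E, B6=F, B7=F, B8=S, B9=F, B10=E, B11=S
input #5, k=2, s=8: outcomes B1=F, B2=F, B3=S, B4=F, B5=S, B6=F, B7=T, B8=E, B9=F, B10=S
union over the pool: B1=F, B2=T, B2=F, B3=S, B3=E, B4=F, B5=S, B5=E, B6=F, B7=T, B7=F, B8=S, B8=E, B9=F, B10=S, B10=E, B11=S
uncovered (5 of 22): B1=T, B4=T, B6=T, B9=T, B11=E

Answer: 5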